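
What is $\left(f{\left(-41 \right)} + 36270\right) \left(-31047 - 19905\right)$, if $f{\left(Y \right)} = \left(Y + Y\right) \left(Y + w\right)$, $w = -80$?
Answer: $-2353574784$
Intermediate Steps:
$f{\left(Y \right)} = 2 Y \left(-80 + Y\right)$ ($f{\left(Y \right)} = \left(Y + Y\right) \left(Y - 80\right) = 2 Y \left(-80 + Y\right)$)
$\left(f{\left(-41 \right)} + 36270\right) \left(-31047 - 19905\right) = \left(2 \left(-41\right) \left(-80 - 41\right) + 36270\right) \left(-31047 - 19905\right) = \left(2 \left(-41\right) \left(-121\right) + 36270\right) \left(-50952\right) = \left(9922 + 36270\right) \left(-50952\right) = 46192 \left(-50952\right) = -2353574784$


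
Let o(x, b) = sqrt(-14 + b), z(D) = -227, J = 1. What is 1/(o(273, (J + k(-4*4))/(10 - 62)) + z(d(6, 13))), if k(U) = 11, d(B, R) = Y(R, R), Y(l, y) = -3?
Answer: -2951/670062 - I*sqrt(2405)/670062 ≈ -0.0044041 - 7.3188e-5*I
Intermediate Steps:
d(B, R) = -3
1/(o(273, (J + k(-4*4))/(10 - 62)) + z(d(6, 13))) = 1/(sqrt(-14 + (1 + 11)/(10 - 62)) - 227) = 1/(sqrt(-14 + 12/(-52)) - 227) = 1/(sqrt(-14 + 12*(-1/52)) - 227) = 1/(sqrt(-14 - 3/13) - 227) = 1/(sqrt(-185/13) - 227) = 1/(I*sqrt(2405)/13 - 227) = 1/(-227 + I*sqrt(2405)/13)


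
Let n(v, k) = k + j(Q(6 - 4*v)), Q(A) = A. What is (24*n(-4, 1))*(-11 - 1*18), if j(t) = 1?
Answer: -1392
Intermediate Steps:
n(v, k) = 1 + k (n(v, k) = k + 1 = 1 + k)
(24*n(-4, 1))*(-11 - 1*18) = (24*(1 + 1))*(-11 - 1*18) = (24*2)*(-11 - 18) = 48*(-29) = -1392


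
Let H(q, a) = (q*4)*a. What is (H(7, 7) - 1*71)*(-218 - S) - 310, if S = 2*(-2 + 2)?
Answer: -27560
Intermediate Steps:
H(q, a) = 4*a*q (H(q, a) = (4*q)*a = 4*a*q)
S = 0 (S = 2*0 = 0)
(H(7, 7) - 1*71)*(-218 - S) - 310 = (4*7*7 - 1*71)*(-218 - 1*0) - 310 = (196 - 71)*(-218 + 0) - 310 = 125*(-218) - 310 = -27250 - 310 = -27560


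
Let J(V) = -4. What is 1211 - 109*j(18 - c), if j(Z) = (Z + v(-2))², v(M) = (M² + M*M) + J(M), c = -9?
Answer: -103538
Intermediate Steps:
v(M) = -4 + 2*M² (v(M) = (M² + M*M) - 4 = (M² + M²) - 4 = 2*M² - 4 = -4 + 2*M²)
j(Z) = (4 + Z)² (j(Z) = (Z + (-4 + 2*(-2)²))² = (Z + (-4 + 2*4))² = (Z + (-4 + 8))² = (Z + 4)² = (4 + Z)²)
1211 - 109*j(18 - c) = 1211 - 109*(4 + (18 - 1*(-9)))² = 1211 - 109*(4 + (18 + 9))² = 1211 - 109*(4 + 27)² = 1211 - 109*31² = 1211 - 109*961 = 1211 - 104749 = -103538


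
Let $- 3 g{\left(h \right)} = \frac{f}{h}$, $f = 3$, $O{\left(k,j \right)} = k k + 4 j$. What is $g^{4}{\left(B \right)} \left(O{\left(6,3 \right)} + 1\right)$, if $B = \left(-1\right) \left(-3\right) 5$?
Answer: $\frac{49}{50625} \approx 0.0009679$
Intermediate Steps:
$O{\left(k,j \right)} = k^{2} + 4 j$
$B = 15$ ($B = 3 \cdot 5 = 15$)
$g{\left(h \right)} = - \frac{1}{h}$ ($g{\left(h \right)} = - \frac{3 \frac{1}{h}}{3} = - \frac{1}{h}$)
$g^{4}{\left(B \right)} \left(O{\left(6,3 \right)} + 1\right) = \left(- \frac{1}{15}\right)^{4} \left(\left(6^{2} + 4 \cdot 3\right) + 1\right) = \left(\left(-1\right) \frac{1}{15}\right)^{4} \left(\left(36 + 12\right) + 1\right) = \left(- \frac{1}{15}\right)^{4} \left(48 + 1\right) = \frac{1}{50625} \cdot 49 = \frac{49}{50625}$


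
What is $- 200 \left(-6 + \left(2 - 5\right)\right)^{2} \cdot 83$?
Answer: $-1344600$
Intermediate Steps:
$- 200 \left(-6 + \left(2 - 5\right)\right)^{2} \cdot 83 = - 200 \left(-6 - 3\right)^{2} \cdot 83 = - 200 \left(-9\right)^{2} \cdot 83 = \left(-200\right) 81 \cdot 83 = \left(-16200\right) 83 = -1344600$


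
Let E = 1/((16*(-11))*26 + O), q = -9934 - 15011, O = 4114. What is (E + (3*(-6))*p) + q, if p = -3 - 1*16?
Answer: -11366587/462 ≈ -24603.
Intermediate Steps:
p = -19 (p = -3 - 16 = -19)
q = -24945
E = -1/462 (E = 1/((16*(-11))*26 + 4114) = 1/(-176*26 + 4114) = 1/(-4576 + 4114) = 1/(-462) = -1/462 ≈ -0.0021645)
(E + (3*(-6))*p) + q = (-1/462 + (3*(-6))*(-19)) - 24945 = (-1/462 - 18*(-19)) - 24945 = (-1/462 + 342) - 24945 = 158003/462 - 24945 = -11366587/462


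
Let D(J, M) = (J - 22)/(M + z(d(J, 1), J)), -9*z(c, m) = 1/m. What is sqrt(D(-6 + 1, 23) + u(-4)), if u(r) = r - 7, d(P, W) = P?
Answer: I*sqrt(3266249)/518 ≈ 3.489*I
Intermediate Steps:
u(r) = -7 + r
z(c, m) = -1/(9*m)
D(J, M) = (-22 + J)/(M - 1/(9*J)) (D(J, M) = (J - 22)/(M - 1/(9*J)) = (-22 + J)/(M - 1/(9*J)))
sqrt(D(-6 + 1, 23) + u(-4)) = sqrt(9*(-6 + 1)*(-22 + (-6 + 1))/(-1 + 9*(-6 + 1)*23) + (-7 - 4)) = sqrt(9*(-5)*(-22 - 5)/(-1 + 9*(-5)*23) - 11) = sqrt(9*(-5)*(-27)/(-1 - 1035) - 11) = sqrt(9*(-5)*(-27)/(-1036) - 11) = sqrt(9*(-5)*(-1/1036)*(-27) - 11) = sqrt(-1215/1036 - 11) = sqrt(-12611/1036) = I*sqrt(3266249)/518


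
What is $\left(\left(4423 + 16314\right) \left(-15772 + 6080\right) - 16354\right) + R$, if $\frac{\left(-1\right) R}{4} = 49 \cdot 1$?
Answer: $-200999554$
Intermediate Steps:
$R = -196$ ($R = - 4 \cdot 49 \cdot 1 = \left(-4\right) 49 = -196$)
$\left(\left(4423 + 16314\right) \left(-15772 + 6080\right) - 16354\right) + R = \left(\left(4423 + 16314\right) \left(-15772 + 6080\right) - 16354\right) - 196 = \left(20737 \left(-9692\right) - 16354\right) - 196 = \left(-200983004 - 16354\right) - 196 = -200999358 - 196 = -200999554$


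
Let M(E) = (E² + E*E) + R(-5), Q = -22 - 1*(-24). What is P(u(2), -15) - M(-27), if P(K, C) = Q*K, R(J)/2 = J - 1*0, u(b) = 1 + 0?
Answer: -1446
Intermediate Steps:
u(b) = 1
R(J) = 2*J (R(J) = 2*(J - 1*0) = 2*(J + 0) = 2*J)
Q = 2 (Q = -22 + 24 = 2)
P(K, C) = 2*K
M(E) = -10 + 2*E² (M(E) = (E² + E*E) + 2*(-5) = (E² + E²) - 10 = 2*E² - 10 = -10 + 2*E²)
P(u(2), -15) - M(-27) = 2*1 - (-10 + 2*(-27)²) = 2 - (-10 + 2*729) = 2 - (-10 + 1458) = 2 - 1*1448 = 2 - 1448 = -1446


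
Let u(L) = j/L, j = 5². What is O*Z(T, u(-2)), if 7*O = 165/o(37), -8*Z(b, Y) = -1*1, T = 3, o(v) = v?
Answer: 165/2072 ≈ 0.079633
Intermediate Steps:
j = 25
u(L) = 25/L
Z(b, Y) = ⅛ (Z(b, Y) = -(-1)/8 = -⅛*(-1) = ⅛)
O = 165/259 (O = (165/37)/7 = (165*(1/37))/7 = (⅐)*(165/37) = 165/259 ≈ 0.63707)
O*Z(T, u(-2)) = (165/259)*(⅛) = 165/2072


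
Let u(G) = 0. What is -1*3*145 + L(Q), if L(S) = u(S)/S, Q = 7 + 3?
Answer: -435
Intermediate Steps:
Q = 10
L(S) = 0 (L(S) = 0/S = 0)
-1*3*145 + L(Q) = -1*3*145 + 0 = -3*145 + 0 = -435 + 0 = -435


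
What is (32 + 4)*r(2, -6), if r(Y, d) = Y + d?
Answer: -144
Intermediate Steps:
(32 + 4)*r(2, -6) = (32 + 4)*(2 - 6) = 36*(-4) = -144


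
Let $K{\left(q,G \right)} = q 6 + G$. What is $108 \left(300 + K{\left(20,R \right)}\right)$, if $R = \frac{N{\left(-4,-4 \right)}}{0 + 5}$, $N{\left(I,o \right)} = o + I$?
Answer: $\frac{225936}{5} \approx 45187.0$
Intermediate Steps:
$N{\left(I,o \right)} = I + o$
$R = - \frac{8}{5}$ ($R = \frac{-4 - 4}{0 + 5} = - \frac{8}{5} \approx -1.6$)
$K{\left(q,G \right)} = G + 6 q$ ($K{\left(q,G \right)} = 6 q + G = G + 6 q$)
$108 \left(300 + K{\left(20,R \right)}\right) = 108 \left(300 + \left(- \frac{8}{5} + 6 \cdot 20\right)\right) = 108 \left(300 + \left(- \frac{8}{5} + 120\right)\right) = 108 \left(300 + \frac{592}{5}\right) = 108 \cdot \frac{2092}{5} = \frac{225936}{5}$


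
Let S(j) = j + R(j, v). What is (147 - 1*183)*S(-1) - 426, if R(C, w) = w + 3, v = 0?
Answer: -498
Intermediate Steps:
R(C, w) = 3 + w
S(j) = 3 + j (S(j) = j + (3 + 0) = j + 3 = 3 + j)
(147 - 1*183)*S(-1) - 426 = (147 - 1*183)*(3 - 1) - 426 = (147 - 183)*2 - 426 = -36*2 - 426 = -72 - 426 = -498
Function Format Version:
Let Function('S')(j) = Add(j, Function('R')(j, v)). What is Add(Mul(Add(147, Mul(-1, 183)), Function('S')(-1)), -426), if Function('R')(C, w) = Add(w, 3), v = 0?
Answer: -498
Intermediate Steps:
Function('R')(C, w) = Add(3, w)
Function('S')(j) = Add(3, j) (Function('S')(j) = Add(j, Add(3, 0)) = Add(j, 3) = Add(3, j))
Add(Mul(Add(147, Mul(-1, 183)), Function('S')(-1)), -426) = Add(Mul(Add(147, Mul(-1, 183)), Add(3, -1)), -426) = Add(Mul(Add(147, -183), 2), -426) = Add(Mul(-36, 2), -426) = Add(-72, -426) = -498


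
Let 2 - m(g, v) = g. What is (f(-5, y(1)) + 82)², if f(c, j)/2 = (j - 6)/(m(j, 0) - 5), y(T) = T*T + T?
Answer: 174724/25 ≈ 6989.0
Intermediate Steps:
m(g, v) = 2 - g
y(T) = T + T² (y(T) = T² + T = T + T²)
f(c, j) = 2*(-6 + j)/(-3 - j) (f(c, j) = 2*((j - 6)/((2 - j) - 5)) = 2*((-6 + j)/(-3 - j)) = 2*(-6 + j)/(-3 - j))
(f(-5, y(1)) + 82)² = (2*(6 - (1 + 1))/(3 + 1*(1 + 1)) + 82)² = (2*(6 - 2)/(3 + 1*2) + 82)² = (2*(6 - 1*2)/(3 + 2) + 82)² = (2*(6 - 2)/5 + 82)² = (2*(⅕)*4 + 82)² = (8/5 + 82)² = (418/5)² = 174724/25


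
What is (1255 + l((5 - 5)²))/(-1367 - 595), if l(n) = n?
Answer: -1255/1962 ≈ -0.63965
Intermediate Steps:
(1255 + l((5 - 5)²))/(-1367 - 595) = (1255 + (5 - 5)²)/(-1367 - 595) = (1255 + 0²)/(-1962) = (1255 + 0)*(-1/1962) = 1255*(-1/1962) = -1255/1962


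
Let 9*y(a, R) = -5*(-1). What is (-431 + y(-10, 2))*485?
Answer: -1878890/9 ≈ -2.0877e+5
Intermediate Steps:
y(a, R) = 5/9 (y(a, R) = (-5*(-1))/9 = (⅑)*5 = 5/9)
(-431 + y(-10, 2))*485 = (-431 + 5/9)*485 = -3874/9*485 = -1878890/9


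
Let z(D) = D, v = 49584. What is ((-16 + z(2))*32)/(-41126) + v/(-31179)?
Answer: -337537232/213711259 ≈ -1.5794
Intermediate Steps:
((-16 + z(2))*32)/(-41126) + v/(-31179) = ((-16 + 2)*32)/(-41126) + 49584/(-31179) = -14*32*(-1/41126) + 49584*(-1/31179) = -448*(-1/41126) - 16528/10393 = 224/20563 - 16528/10393 = -337537232/213711259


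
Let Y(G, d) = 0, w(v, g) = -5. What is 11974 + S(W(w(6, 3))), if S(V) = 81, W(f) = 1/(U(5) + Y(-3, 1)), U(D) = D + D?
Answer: 12055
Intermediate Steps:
U(D) = 2*D
W(f) = 1/10 (W(f) = 1/(2*5 + 0) = 1/(10 + 0) = 1/10)
11974 + S(W(w(6, 3))) = 11974 + 81 = 12055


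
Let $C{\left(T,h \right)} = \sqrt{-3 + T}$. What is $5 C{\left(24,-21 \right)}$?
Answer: $5 \sqrt{21} \approx 22.913$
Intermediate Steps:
$5 C{\left(24,-21 \right)} = 5 \sqrt{-3 + 24} = 5 \sqrt{21}$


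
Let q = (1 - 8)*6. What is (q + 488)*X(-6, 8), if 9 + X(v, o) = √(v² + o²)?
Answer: 446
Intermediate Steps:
q = -42 (q = -7*6 = -42)
X(v, o) = -9 + √(o² + v²) (X(v, o) = -9 + √(v² + o²) = -9 + √(o² + v²))
(q + 488)*X(-6, 8) = (-42 + 488)*(-9 + √(8² + (-6)²)) = 446*(-9 + √(64 + 36)) = 446*(-9 + √100) = 446*(-9 + 10) = 446*1 = 446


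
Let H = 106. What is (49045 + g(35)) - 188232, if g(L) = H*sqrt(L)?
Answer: -139187 + 106*sqrt(35) ≈ -1.3856e+5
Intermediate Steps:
g(L) = 106*sqrt(L)
(49045 + g(35)) - 188232 = (49045 + 106*sqrt(35)) - 188232 = -139187 + 106*sqrt(35)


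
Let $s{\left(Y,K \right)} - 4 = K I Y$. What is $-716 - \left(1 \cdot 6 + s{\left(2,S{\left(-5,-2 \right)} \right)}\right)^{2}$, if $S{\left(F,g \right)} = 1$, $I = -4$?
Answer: $-720$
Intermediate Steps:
$s{\left(Y,K \right)} = 4 - 4 K Y$ ($s{\left(Y,K \right)} = 4 + K \left(-4\right) Y = 4 + - 4 K Y = 4 - 4 K Y$)
$-716 - \left(1 \cdot 6 + s{\left(2,S{\left(-5,-2 \right)} \right)}\right)^{2} = -716 - \left(1 \cdot 6 + \left(4 - 4 \cdot 2\right)\right)^{2} = -716 - \left(6 + \left(4 - 8\right)\right)^{2} = -716 - \left(6 - 4\right)^{2} = -716 - 2^{2} = -716 - 4 = -720$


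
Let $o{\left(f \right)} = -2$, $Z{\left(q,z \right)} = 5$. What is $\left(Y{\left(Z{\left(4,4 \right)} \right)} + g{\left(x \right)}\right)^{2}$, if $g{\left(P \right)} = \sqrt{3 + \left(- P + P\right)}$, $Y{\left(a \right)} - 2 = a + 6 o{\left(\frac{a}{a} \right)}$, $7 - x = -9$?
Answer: $\left(5 - \sqrt{3}\right)^{2} \approx 10.679$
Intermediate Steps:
$x = 16$ ($x = 7 - -9 = 7 + 9 = 16$)
$Y{\left(a \right)} = -10 + a$ ($Y{\left(a \right)} = 2 + \left(a + 6 \left(-2\right)\right) = 2 + \left(a - 12\right) = 2 + \left(-12 + a\right) = -10 + a$)
$g{\left(P \right)} = \sqrt{3}$ ($g{\left(P \right)} = \sqrt{3 + 0} = \sqrt{3}$)
$\left(Y{\left(Z{\left(4,4 \right)} \right)} + g{\left(x \right)}\right)^{2} = \left(\left(-10 + 5\right) + \sqrt{3}\right)^{2} = \left(-5 + \sqrt{3}\right)^{2}$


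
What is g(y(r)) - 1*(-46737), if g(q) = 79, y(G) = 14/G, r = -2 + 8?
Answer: 46816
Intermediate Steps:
r = 6
g(y(r)) - 1*(-46737) = 79 - 1*(-46737) = 79 + 46737 = 46816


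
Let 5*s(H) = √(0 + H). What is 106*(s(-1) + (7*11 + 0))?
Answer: 8162 + 106*I/5 ≈ 8162.0 + 21.2*I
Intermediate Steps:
s(H) = √H/5 (s(H) = √(0 + H)/5 = √H/5)
106*(s(-1) + (7*11 + 0)) = 106*(√(-1)/5 + (7*11 + 0)) = 106*(I/5 + (77 + 0)) = 106*(I/5 + 77) = 106*(77 + I/5) = 8162 + 106*I/5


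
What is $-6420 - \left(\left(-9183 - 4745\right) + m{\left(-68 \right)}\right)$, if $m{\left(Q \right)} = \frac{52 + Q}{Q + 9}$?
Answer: $\frac{442956}{59} \approx 7507.7$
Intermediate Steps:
$m{\left(Q \right)} = \frac{52 + Q}{9 + Q}$
$-6420 - \left(\left(-9183 - 4745\right) + m{\left(-68 \right)}\right) = -6420 - \left(\left(-9183 - 4745\right) + \frac{52 - 68}{9 - 68}\right) = -6420 - \left(-13928 + \frac{1}{-59} \left(-16\right)\right) = -6420 - \left(-13928 - - \frac{16}{59}\right) = -6420 - \left(-13928 + \frac{16}{59}\right) = -6420 - - \frac{821736}{59} = -6420 + \frac{821736}{59} = \frac{442956}{59}$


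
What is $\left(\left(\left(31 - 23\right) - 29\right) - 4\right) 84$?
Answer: $-2100$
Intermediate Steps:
$\left(\left(\left(31 - 23\right) - 29\right) - 4\right) 84 = \left(\left(8 - 29\right) - 4\right) 84 = \left(-21 - 4\right) 84 = \left(-25\right) 84 = -2100$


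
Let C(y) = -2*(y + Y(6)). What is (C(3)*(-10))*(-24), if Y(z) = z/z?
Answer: -1920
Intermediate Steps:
Y(z) = 1
C(y) = -2 - 2*y (C(y) = -2*(y + 1) = -2*(1 + y) = -2 - 2*y)
(C(3)*(-10))*(-24) = ((-2 - 2*3)*(-10))*(-24) = ((-2 - 6)*(-10))*(-24) = -8*(-10)*(-24) = 80*(-24) = -1920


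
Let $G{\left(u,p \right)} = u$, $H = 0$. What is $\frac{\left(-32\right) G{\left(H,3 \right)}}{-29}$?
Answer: $0$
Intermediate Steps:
$\frac{\left(-32\right) G{\left(H,3 \right)}}{-29} = \frac{\left(-32\right) 0}{-29} = 0 \left(- \frac{1}{29}\right) = 0$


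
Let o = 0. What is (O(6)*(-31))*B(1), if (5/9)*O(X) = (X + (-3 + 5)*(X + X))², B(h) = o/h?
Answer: 0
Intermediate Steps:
B(h) = 0 (B(h) = 0/h = 0)
O(X) = 45*X² (O(X) = 9*(X + (-3 + 5)*(X + X))²/5 = 9*(X + 2*(2*X))²/5 = 9*(X + 4*X)²/5 = 9*(5*X)²/5 = 9*(25*X²)/5 = 45*X²)
(O(6)*(-31))*B(1) = ((45*6²)*(-31))*0 = ((45*36)*(-31))*0 = (1620*(-31))*0 = -50220*0 = 0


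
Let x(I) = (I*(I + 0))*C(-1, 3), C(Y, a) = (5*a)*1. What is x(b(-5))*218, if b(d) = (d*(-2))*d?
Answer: 8175000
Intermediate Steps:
b(d) = -2*d² (b(d) = (-2*d)*d = -2*d²)
C(Y, a) = 5*a
x(I) = 15*I² (x(I) = (I*(I + 0))*(5*3) = (I*I)*15 = I²*15 = 15*I²)
x(b(-5))*218 = (15*(-2*(-5)²)²)*218 = (15*(-2*25)²)*218 = (15*(-50)²)*218 = (15*2500)*218 = 37500*218 = 8175000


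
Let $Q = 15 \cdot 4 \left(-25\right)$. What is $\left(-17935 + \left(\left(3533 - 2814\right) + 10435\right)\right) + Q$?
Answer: $-8281$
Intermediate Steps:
$Q = -1500$ ($Q = 60 \left(-25\right) = -1500$)
$\left(-17935 + \left(\left(3533 - 2814\right) + 10435\right)\right) + Q = \left(-17935 + \left(\left(3533 - 2814\right) + 10435\right)\right) - 1500 = \left(-17935 + \left(719 + 10435\right)\right) - 1500 = \left(-17935 + 11154\right) - 1500 = -6781 - 1500 = -8281$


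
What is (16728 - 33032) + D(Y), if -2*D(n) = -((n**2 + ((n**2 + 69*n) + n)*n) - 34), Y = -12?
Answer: -12073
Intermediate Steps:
D(n) = -17 + n**2/2 + n*(n**2 + 70*n)/2 (D(n) = -(-1)*((n**2 + ((n**2 + 69*n) + n)*n) - 34)/2 = -(-1)*((n**2 + (n**2 + 70*n)*n) - 34)/2 = -(-1)*((n**2 + n*(n**2 + 70*n)) - 34)/2 = -(-1)*(-34 + n**2 + n*(n**2 + 70*n))/2 = -(34 - n**2 - n*(n**2 + 70*n))/2 = -17 + n**2/2 + n*(n**2 + 70*n)/2)
(16728 - 33032) + D(Y) = (16728 - 33032) + (-17 + (1/2)*(-12)**3 + (71/2)*(-12)**2) = -16304 + (-17 + (1/2)*(-1728) + (71/2)*144) = -16304 + (-17 - 864 + 5112) = -16304 + 4231 = -12073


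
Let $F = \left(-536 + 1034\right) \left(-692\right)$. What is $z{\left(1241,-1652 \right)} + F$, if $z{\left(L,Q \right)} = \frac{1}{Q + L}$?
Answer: $- \frac{141637177}{411} \approx -3.4462 \cdot 10^{5}$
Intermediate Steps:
$z{\left(L,Q \right)} = \frac{1}{L + Q}$
$F = -344616$ ($F = 498 \left(-692\right) = -344616$)
$z{\left(1241,-1652 \right)} + F = \frac{1}{1241 - 1652} - 344616 = \frac{1}{-411} - 344616 = - \frac{1}{411} - 344616 = - \frac{141637177}{411}$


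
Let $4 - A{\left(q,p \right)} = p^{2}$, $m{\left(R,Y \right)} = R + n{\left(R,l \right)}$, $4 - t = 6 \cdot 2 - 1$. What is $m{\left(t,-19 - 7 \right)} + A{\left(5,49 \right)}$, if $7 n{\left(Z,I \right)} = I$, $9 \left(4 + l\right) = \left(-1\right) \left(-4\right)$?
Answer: $- \frac{151484}{63} \approx -2404.5$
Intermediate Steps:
$l = - \frac{32}{9}$ ($l = -4 + \frac{\left(-1\right) \left(-4\right)}{9} = -4 + \frac{1}{9} \cdot 4 = -4 + \frac{4}{9} = - \frac{32}{9} \approx -3.5556$)
$n{\left(Z,I \right)} = \frac{I}{7}$
$t = -7$ ($t = 4 - \left(6 \cdot 2 - 1\right) = 4 - \left(12 - 1\right) = 4 - 11 = -7$)
$m{\left(R,Y \right)} = - \frac{32}{63} + R$ ($m{\left(R,Y \right)} = R + \frac{1}{7} \left(- \frac{32}{9}\right) = R - \frac{32}{63} = - \frac{32}{63} + R$)
$A{\left(q,p \right)} = 4 - p^{2}$
$m{\left(t,-19 - 7 \right)} + A{\left(5,49 \right)} = \left(- \frac{32}{63} - 7\right) + \left(4 - 49^{2}\right) = - \frac{473}{63} + \left(4 - 2401\right) = - \frac{473}{63} - 2397 = - \frac{151484}{63}$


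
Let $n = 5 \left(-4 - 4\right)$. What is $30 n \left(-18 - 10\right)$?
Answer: $33600$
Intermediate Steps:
$n = -40$ ($n = 5 \left(-8\right) = -40$)
$30 n \left(-18 - 10\right) = 30 \left(-40\right) \left(-18 - 10\right) = - 1200 \left(-18 - 10\right) = \left(-1200\right) \left(-28\right) = 33600$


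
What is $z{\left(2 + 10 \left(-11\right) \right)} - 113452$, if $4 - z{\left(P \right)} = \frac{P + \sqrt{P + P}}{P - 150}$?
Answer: $- \frac{4878282}{43} + \frac{i \sqrt{6}}{43} \approx -1.1345 \cdot 10^{5} + 0.056965 i$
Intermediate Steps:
$z{\left(P \right)} = 4 - \frac{P + \sqrt{2} \sqrt{P}}{-150 + P}$ ($z{\left(P \right)} = 4 - \frac{P + \sqrt{P + P}}{P - 150} = 4 - \frac{P + \sqrt{2 P}}{-150 + P} = 4 - \frac{P + \sqrt{2} \sqrt{P}}{-150 + P}$)
$z{\left(2 + 10 \left(-11\right) \right)} - 113452 = \frac{-600 + 3 \left(2 + 10 \left(-11\right)\right) - \sqrt{2} \sqrt{2 + 10 \left(-11\right)}}{-150 + \left(2 + 10 \left(-11\right)\right)} - 113452 = \frac{-600 + 3 \left(2 - 110\right) - \sqrt{2} \sqrt{2 - 110}}{-150 + \left(2 - 110\right)} - 113452 = \frac{-600 + 3 \left(-108\right) - \sqrt{2} \sqrt{-108}}{-150 - 108} - 113452 = \frac{-600 - 324 - \sqrt{2} \cdot 6 i \sqrt{3}}{-258} - 113452 = - \frac{-600 - 324 - 6 i \sqrt{6}}{258} - 113452 = - \frac{-924 - 6 i \sqrt{6}}{258} - 113452 = \left(\frac{154}{43} + \frac{i \sqrt{6}}{43}\right) - 113452 = - \frac{4878282}{43} + \frac{i \sqrt{6}}{43}$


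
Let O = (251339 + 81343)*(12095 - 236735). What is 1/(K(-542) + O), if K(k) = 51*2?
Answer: -1/74733684378 ≈ -1.3381e-11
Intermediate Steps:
K(k) = 102
O = -74733684480 (O = 332682*(-224640) = -74733684480)
1/(K(-542) + O) = 1/(102 - 74733684480) = 1/(-74733684378) = -1/74733684378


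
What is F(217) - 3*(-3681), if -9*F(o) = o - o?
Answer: 11043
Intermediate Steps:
F(o) = 0 (F(o) = -(o - o)/9 = -⅑*0 = 0)
F(217) - 3*(-3681) = 0 - 3*(-3681) = 0 + 11043 = 11043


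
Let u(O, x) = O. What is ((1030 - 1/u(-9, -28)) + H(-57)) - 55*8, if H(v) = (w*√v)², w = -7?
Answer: -19826/9 ≈ -2202.9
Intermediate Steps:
H(v) = 49*v (H(v) = (-7*√v)² = 49*v)
((1030 - 1/u(-9, -28)) + H(-57)) - 55*8 = ((1030 - 1/(-9)) + 49*(-57)) - 55*8 = ((1030 - 1*(-⅑)) - 2793) - 440 = ((1030 + ⅑) - 2793) - 440 = (9271/9 - 2793) - 440 = -15866/9 - 440 = -19826/9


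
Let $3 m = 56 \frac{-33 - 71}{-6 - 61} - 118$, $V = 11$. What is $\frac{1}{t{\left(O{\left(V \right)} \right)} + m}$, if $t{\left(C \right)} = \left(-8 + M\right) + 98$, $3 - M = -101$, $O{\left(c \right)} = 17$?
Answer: $\frac{67}{12304} \approx 0.0054454$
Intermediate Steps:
$M = 104$ ($M = 3 - -101 = 3 + 101 = 104$)
$m = - \frac{694}{67}$ ($m = \frac{56 \frac{-33 - 71}{-6 - 61} - 118}{3} = \frac{56 \left(- \frac{104}{-67}\right) - 118}{3} = \frac{56 \left(\left(-104\right) \left(- \frac{1}{67}\right)\right) - 118}{3} = \frac{56 \cdot \frac{104}{67} - 118}{3} = \frac{\frac{5824}{67} - 118}{3} = \frac{1}{3} \left(- \frac{2082}{67}\right) = - \frac{694}{67} \approx -10.358$)
$t{\left(C \right)} = 194$ ($t{\left(C \right)} = \left(-8 + 104\right) + 98 = 96 + 98 = 194$)
$\frac{1}{t{\left(O{\left(V \right)} \right)} + m} = \frac{1}{194 - \frac{694}{67}} = \frac{1}{\frac{12304}{67}} = \frac{67}{12304}$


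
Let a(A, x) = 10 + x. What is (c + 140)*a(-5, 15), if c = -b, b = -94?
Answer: 5850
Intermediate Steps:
c = 94 (c = -1*(-94) = 94)
(c + 140)*a(-5, 15) = (94 + 140)*(10 + 15) = 234*25 = 5850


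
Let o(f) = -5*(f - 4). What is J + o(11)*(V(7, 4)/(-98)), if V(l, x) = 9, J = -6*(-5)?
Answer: 465/14 ≈ 33.214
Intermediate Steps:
J = 30
o(f) = 20 - 5*f (o(f) = -5*(-4 + f) = 20 - 5*f)
J + o(11)*(V(7, 4)/(-98)) = 30 + (20 - 5*11)*(9/(-98)) = 30 + (20 - 55)*(9*(-1/98)) = 30 - 35*(-9/98) = 30 + 45/14 = 465/14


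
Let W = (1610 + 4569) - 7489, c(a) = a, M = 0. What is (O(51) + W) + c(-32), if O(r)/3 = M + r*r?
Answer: 6461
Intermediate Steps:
O(r) = 3*r**2 (O(r) = 3*(0 + r*r) = 3*(0 + r**2) = 3*r**2)
W = -1310 (W = 6179 - 7489 = -1310)
(O(51) + W) + c(-32) = (3*51**2 - 1310) - 32 = (3*2601 - 1310) - 32 = (7803 - 1310) - 32 = 6493 - 32 = 6461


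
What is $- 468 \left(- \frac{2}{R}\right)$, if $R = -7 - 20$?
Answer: $- \frac{104}{3} \approx -34.667$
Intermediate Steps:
$R = -27$ ($R = -7 - 20 = -27$)
$- 468 \left(- \frac{2}{R}\right) = - 468 \left(- \frac{2}{-27}\right) = - 468 \left(\left(-2\right) \left(- \frac{1}{27}\right)\right) = \left(-468\right) \frac{2}{27} = - \frac{104}{3}$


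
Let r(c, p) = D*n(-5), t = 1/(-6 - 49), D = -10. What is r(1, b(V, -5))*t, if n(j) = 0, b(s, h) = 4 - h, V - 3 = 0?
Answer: 0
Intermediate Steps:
V = 3 (V = 3 + 0 = 3)
t = -1/55 (t = 1/(-55) = -1/55 ≈ -0.018182)
r(c, p) = 0 (r(c, p) = -10*0 = 0)
r(1, b(V, -5))*t = 0*(-1/55) = 0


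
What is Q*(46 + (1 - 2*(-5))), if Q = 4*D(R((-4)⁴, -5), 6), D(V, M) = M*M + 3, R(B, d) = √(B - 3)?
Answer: 8892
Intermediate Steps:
R(B, d) = √(-3 + B)
D(V, M) = 3 + M² (D(V, M) = M² + 3 = 3 + M²)
Q = 156 (Q = 4*(3 + 6²) = 4*(3 + 36) = 4*39 = 156)
Q*(46 + (1 - 2*(-5))) = 156*(46 + (1 - 2*(-5))) = 156*(46 + (1 + 10)) = 156*(46 + 11) = 156*57 = 8892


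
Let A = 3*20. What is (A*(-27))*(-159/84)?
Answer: 21465/7 ≈ 3066.4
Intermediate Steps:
A = 60
(A*(-27))*(-159/84) = (60*(-27))*(-159/84) = -(-257580)/84 = -1620*(-53/28) = 21465/7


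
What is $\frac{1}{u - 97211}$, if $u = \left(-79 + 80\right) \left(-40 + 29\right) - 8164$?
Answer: $- \frac{1}{105386} \approx -9.4889 \cdot 10^{-6}$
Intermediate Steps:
$u = -8175$ ($u = 1 \left(-11\right) - 8164 = -11 - 8164 = -8175$)
$\frac{1}{u - 97211} = \frac{1}{-8175 - 97211} = \frac{1}{-105386} = - \frac{1}{105386}$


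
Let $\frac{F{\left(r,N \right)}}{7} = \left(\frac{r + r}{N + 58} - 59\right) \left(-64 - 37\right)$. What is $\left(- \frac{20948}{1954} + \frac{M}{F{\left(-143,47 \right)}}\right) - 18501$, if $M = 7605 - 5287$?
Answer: $- \frac{11838685921241}{639525637} \approx -18512.0$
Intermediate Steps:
$M = 2318$
$F{\left(r,N \right)} = 41713 - \frac{1414 r}{58 + N}$ ($F{\left(r,N \right)} = 7 \left(\frac{r + r}{N + 58} - 59\right) \left(-64 - 37\right) = 7 \left(\frac{2 r}{58 + N} - 59\right) \left(-101\right) = 7 \left(-59 + \frac{2 r}{58 + N}\right) \left(-101\right) = 7 \left(5959 - \frac{202 r}{58 + N}\right) = 41713 - \frac{1414 r}{58 + N}$)
$\left(- \frac{20948}{1954} + \frac{M}{F{\left(-143,47 \right)}}\right) - 18501 = \left(- \frac{20948}{1954} + \frac{2318}{707 \frac{1}{58 + 47} \left(3422 - -286 + 59 \cdot 47\right)}\right) - 18501 = \left(\left(-20948\right) \frac{1}{1954} + \frac{2318}{707 \cdot \frac{1}{105} \left(3422 + 286 + 2773\right)}\right) - 18501 = \left(- \frac{10474}{977} + \frac{2318}{707 \cdot \frac{1}{105} \cdot 6481}\right) - 18501 = \left(- \frac{10474}{977} + \frac{2318}{\frac{654581}{15}}\right) - 18501 = \left(- \frac{10474}{977} + 2318 \cdot \frac{15}{654581}\right) - 18501 = \left(- \frac{10474}{977} + \frac{34770}{654581}\right) - 18501 = - \frac{6822111104}{639525637} - 18501 = - \frac{11838685921241}{639525637}$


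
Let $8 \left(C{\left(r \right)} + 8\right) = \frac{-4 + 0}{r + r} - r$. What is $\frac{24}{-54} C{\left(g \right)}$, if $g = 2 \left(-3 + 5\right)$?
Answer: $\frac{137}{36} \approx 3.8056$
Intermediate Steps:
$g = 4$ ($g = 2 \cdot 2 = 4$)
$C{\left(r \right)} = -8 - \frac{1}{4 r} - \frac{r}{8}$ ($C{\left(r \right)} = -8 + \frac{\frac{-4 + 0}{r + r} - r}{8} = -8 + \frac{- \frac{4}{2 r} - r}{8} = -8 + \frac{- 4 \frac{1}{2 r} - r}{8} = -8 + \frac{- \frac{2}{r} - r}{8} = -8 + \frac{- r - \frac{2}{r}}{8} = -8 - \left(\frac{1}{4 r} + \frac{r}{8}\right) = -8 - \frac{1}{4 r} - \frac{r}{8}$)
$\frac{24}{-54} C{\left(g \right)} = \frac{24}{-54} \frac{-2 - 4 \left(64 + 4\right)}{8 \cdot 4} = 24 \left(- \frac{1}{54}\right) \frac{1}{8} \cdot \frac{1}{4} \left(-2 - 4 \cdot 68\right) = - \frac{4 \cdot \frac{1}{8} \cdot \frac{1}{4} \left(-2 - 272\right)}{9} = - \frac{4 \cdot \frac{1}{8} \cdot \frac{1}{4} \left(-274\right)}{9} = \left(- \frac{4}{9}\right) \left(- \frac{137}{16}\right) = \frac{137}{36}$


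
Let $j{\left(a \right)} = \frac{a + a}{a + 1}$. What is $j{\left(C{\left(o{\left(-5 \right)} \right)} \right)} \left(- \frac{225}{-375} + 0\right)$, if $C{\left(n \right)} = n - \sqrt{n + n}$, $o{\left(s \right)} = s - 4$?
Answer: $\frac{54}{41} - \frac{9 i \sqrt{2}}{205} \approx 1.3171 - 0.062087 i$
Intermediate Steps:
$o{\left(s \right)} = -4 + s$
$C{\left(n \right)} = n - \sqrt{2} \sqrt{n}$ ($C{\left(n \right)} = n - \sqrt{2 n} = n - \sqrt{2} \sqrt{n}$)
$j{\left(a \right)} = \frac{2 a}{1 + a}$
$j{\left(C{\left(o{\left(-5 \right)} \right)} \right)} \left(- \frac{225}{-375} + 0\right) = \frac{2 \left(\left(-4 - 5\right) - \sqrt{2} \sqrt{-4 - 5}\right)}{1 - \left(9 + \sqrt{2} \sqrt{-4 - 5}\right)} \left(- \frac{225}{-375} + 0\right) = \frac{2 \left(-9 - \sqrt{2} \sqrt{-9}\right)}{1 - \left(9 + \sqrt{2} \sqrt{-9}\right)} \left(\left(-225\right) \left(- \frac{1}{375}\right) + 0\right) = \frac{2 \left(-9 - \sqrt{2} \cdot 3 i\right)}{1 - \left(9 + \sqrt{2} \cdot 3 i\right)} \left(\frac{3}{5} + 0\right) = \frac{2 \left(-9 - 3 i \sqrt{2}\right)}{1 - \left(9 + 3 i \sqrt{2}\right)} \frac{3}{5} = \frac{2 \left(-9 - 3 i \sqrt{2}\right)}{-8 - 3 i \sqrt{2}} \cdot \frac{3}{5} = \frac{6 \left(-9 - 3 i \sqrt{2}\right)}{5 \left(-8 - 3 i \sqrt{2}\right)}$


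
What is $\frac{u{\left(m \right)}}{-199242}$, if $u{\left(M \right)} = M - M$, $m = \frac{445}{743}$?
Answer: $0$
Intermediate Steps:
$m = \frac{445}{743}$ ($m = 445 \cdot \frac{1}{743} = \frac{445}{743} \approx 0.59892$)
$u{\left(M \right)} = 0$
$\frac{u{\left(m \right)}}{-199242} = \frac{0}{-199242} = 0 \left(- \frac{1}{199242}\right) = 0$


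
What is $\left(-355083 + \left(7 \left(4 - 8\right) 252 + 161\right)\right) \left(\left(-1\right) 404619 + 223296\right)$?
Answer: $65634936894$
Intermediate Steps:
$\left(-355083 + \left(7 \left(4 - 8\right) 252 + 161\right)\right) \left(\left(-1\right) 404619 + 223296\right) = \left(-355083 + \left(7 \left(-4\right) 252 + 161\right)\right) \left(-404619 + 223296\right) = \left(-355083 + \left(\left(-28\right) 252 + 161\right)\right) \left(-181323\right) = \left(-355083 + \left(-7056 + 161\right)\right) \left(-181323\right) = \left(-355083 - 6895\right) \left(-181323\right) = \left(-361978\right) \left(-181323\right) = 65634936894$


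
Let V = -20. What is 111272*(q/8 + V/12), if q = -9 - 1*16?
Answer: -1599535/3 ≈ -5.3318e+5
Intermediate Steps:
q = -25 (q = -9 - 16 = -25)
111272*(q/8 + V/12) = 111272*(-25/8 - 20/12) = 111272*(-25*⅛ - 20*1/12) = 111272*(-25/8 - 5/3) = 111272*(-115/24) = -1599535/3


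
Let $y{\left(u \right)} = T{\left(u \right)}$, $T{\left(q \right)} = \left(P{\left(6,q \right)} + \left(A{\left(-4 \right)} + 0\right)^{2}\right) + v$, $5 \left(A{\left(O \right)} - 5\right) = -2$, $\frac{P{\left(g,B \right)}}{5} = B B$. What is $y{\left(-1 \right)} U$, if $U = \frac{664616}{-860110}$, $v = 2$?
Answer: $- \frac{233944832}{10751375} \approx -21.76$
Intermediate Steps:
$P{\left(g,B \right)} = 5 B^{2}$ ($P{\left(g,B \right)} = 5 B B = 5 B^{2}$)
$A{\left(O \right)} = \frac{23}{5}$ ($A{\left(O \right)} = 5 + \frac{1}{5} \left(-2\right) = 5 - \frac{2}{5} = \frac{23}{5}$)
$U = - \frac{332308}{430055}$ ($U = 664616 \left(- \frac{1}{860110}\right) = - \frac{332308}{430055} \approx -0.77271$)
$T{\left(q \right)} = \frac{579}{25} + 5 q^{2}$ ($T{\left(q \right)} = \left(5 q^{2} + \left(\frac{23}{5} + 0\right)^{2}\right) + 2 = \left(5 q^{2} + \left(\frac{23}{5}\right)^{2}\right) + 2 = \left(5 q^{2} + \frac{529}{25}\right) + 2 = \left(\frac{529}{25} + 5 q^{2}\right) + 2 = \frac{579}{25} + 5 q^{2}$)
$y{\left(u \right)} = \frac{579}{25} + 5 u^{2}$
$y{\left(-1 \right)} U = \left(\frac{579}{25} + 5 \left(-1\right)^{2}\right) \left(- \frac{332308}{430055}\right) = \left(\frac{579}{25} + 5 \cdot 1\right) \left(- \frac{332308}{430055}\right) = \left(\frac{579}{25} + 5\right) \left(- \frac{332308}{430055}\right) = \frac{704}{25} \left(- \frac{332308}{430055}\right) = - \frac{233944832}{10751375}$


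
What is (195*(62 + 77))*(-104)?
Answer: -2818920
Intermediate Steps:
(195*(62 + 77))*(-104) = (195*139)*(-104) = 27105*(-104) = -2818920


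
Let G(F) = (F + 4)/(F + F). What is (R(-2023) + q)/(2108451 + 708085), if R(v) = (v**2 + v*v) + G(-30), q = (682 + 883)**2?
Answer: 7781183/2060880 ≈ 3.7757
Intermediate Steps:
q = 2449225 (q = 1565**2 = 2449225)
G(F) = (4 + F)/(2*F) (G(F) = (4 + F)/((2*F)) = (4 + F)*(1/(2*F)) = (4 + F)/(2*F))
R(v) = 13/30 + 2*v**2 (R(v) = (v**2 + v*v) + (1/2)*(4 - 30)/(-30) = (v**2 + v**2) + (1/2)*(-1/30)*(-26) = 2*v**2 + 13/30 = 13/30 + 2*v**2)
(R(-2023) + q)/(2108451 + 708085) = ((13/30 + 2*(-2023)**2) + 2449225)/(2108451 + 708085) = ((13/30 + 2*4092529) + 2449225)/2816536 = ((13/30 + 8185058) + 2449225)*(1/2816536) = (245551753/30 + 2449225)*(1/2816536) = (319028503/30)*(1/2816536) = 7781183/2060880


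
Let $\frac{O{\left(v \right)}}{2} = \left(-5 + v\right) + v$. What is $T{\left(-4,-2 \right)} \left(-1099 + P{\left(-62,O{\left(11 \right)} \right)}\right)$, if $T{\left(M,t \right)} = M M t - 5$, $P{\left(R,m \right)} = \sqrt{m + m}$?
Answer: $40663 - 74 \sqrt{17} \approx 40358.0$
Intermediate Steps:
$O{\left(v \right)} = -10 + 4 v$ ($O{\left(v \right)} = 2 \left(\left(-5 + v\right) + v\right) = 2 \left(-5 + 2 v\right) = -10 + 4 v$)
$P{\left(R,m \right)} = \sqrt{2} \sqrt{m}$ ($P{\left(R,m \right)} = \sqrt{2 m} = \sqrt{2} \sqrt{m}$)
$T{\left(M,t \right)} = -5 + t M^{2}$ ($T{\left(M,t \right)} = M^{2} t - 5 = t M^{2} - 5 = -5 + t M^{2}$)
$T{\left(-4,-2 \right)} \left(-1099 + P{\left(-62,O{\left(11 \right)} \right)}\right) = \left(-5 - 2 \left(-4\right)^{2}\right) \left(-1099 + \sqrt{2} \sqrt{-10 + 4 \cdot 11}\right) = \left(-5 - 32\right) \left(-1099 + \sqrt{2} \sqrt{-10 + 44}\right) = \left(-5 - 32\right) \left(-1099 + \sqrt{2} \sqrt{34}\right) = - 37 \left(-1099 + 2 \sqrt{17}\right) = 40663 - 74 \sqrt{17}$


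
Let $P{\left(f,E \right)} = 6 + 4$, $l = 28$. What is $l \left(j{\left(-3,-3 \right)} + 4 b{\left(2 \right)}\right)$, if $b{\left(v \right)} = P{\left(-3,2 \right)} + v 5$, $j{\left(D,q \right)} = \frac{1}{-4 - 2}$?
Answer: $\frac{6706}{3} \approx 2235.3$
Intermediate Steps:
$j{\left(D,q \right)} = - \frac{1}{6}$ ($j{\left(D,q \right)} = \frac{1}{-6} = - \frac{1}{6}$)
$P{\left(f,E \right)} = 10$
$b{\left(v \right)} = 10 + 5 v$ ($b{\left(v \right)} = 10 + v 5 = 10 + 5 v$)
$l \left(j{\left(-3,-3 \right)} + 4 b{\left(2 \right)}\right) = 28 \left(- \frac{1}{6} + 4 \left(10 + 5 \cdot 2\right)\right) = 28 \left(- \frac{1}{6} + 4 \left(10 + 10\right)\right) = 28 \left(- \frac{1}{6} + 4 \cdot 20\right) = 28 \left(- \frac{1}{6} + 80\right) = 28 \cdot \frac{479}{6} = \frac{6706}{3}$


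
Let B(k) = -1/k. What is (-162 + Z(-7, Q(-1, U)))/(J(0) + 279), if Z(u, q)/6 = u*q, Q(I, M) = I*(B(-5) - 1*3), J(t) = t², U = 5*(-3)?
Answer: -466/465 ≈ -1.0022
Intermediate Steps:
U = -15
Q(I, M) = -14*I/5 (Q(I, M) = I*(-1/(-5) - 1*3) = I*(-1*(-⅕) - 3) = I*(⅕ - 3) = I*(-14/5) = -14*I/5)
Z(u, q) = 6*q*u (Z(u, q) = 6*(u*q) = 6*(q*u) = 6*q*u)
(-162 + Z(-7, Q(-1, U)))/(J(0) + 279) = (-162 + 6*(-14/5*(-1))*(-7))/(0² + 279) = (-162 + 6*(14/5)*(-7))/(0 + 279) = (-162 - 588/5)/279 = -1398/5*1/279 = -466/465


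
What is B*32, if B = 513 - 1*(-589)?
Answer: 35264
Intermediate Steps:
B = 1102 (B = 513 + 589 = 1102)
B*32 = 1102*32 = 35264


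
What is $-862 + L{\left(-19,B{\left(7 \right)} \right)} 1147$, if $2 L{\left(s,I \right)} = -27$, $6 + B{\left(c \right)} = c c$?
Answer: $- \frac{32693}{2} \approx -16347.0$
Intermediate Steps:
$B{\left(c \right)} = -6 + c^{2}$ ($B{\left(c \right)} = -6 + c c = -6 + c^{2}$)
$L{\left(s,I \right)} = - \frac{27}{2}$ ($L{\left(s,I \right)} = \frac{1}{2} \left(-27\right) = - \frac{27}{2}$)
$-862 + L{\left(-19,B{\left(7 \right)} \right)} 1147 = -862 - \frac{30969}{2} = - \frac{32693}{2}$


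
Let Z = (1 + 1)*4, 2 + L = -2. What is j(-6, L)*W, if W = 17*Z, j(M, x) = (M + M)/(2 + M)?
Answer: 408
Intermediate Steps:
L = -4 (L = -2 - 2 = -4)
j(M, x) = 2*M/(2 + M) (j(M, x) = (2*M)/(2 + M) = 2*M/(2 + M))
Z = 8 (Z = 2*4 = 8)
W = 136 (W = 17*8 = 136)
j(-6, L)*W = (2*(-6)/(2 - 6))*136 = (2*(-6)/(-4))*136 = (2*(-6)*(-¼))*136 = 3*136 = 408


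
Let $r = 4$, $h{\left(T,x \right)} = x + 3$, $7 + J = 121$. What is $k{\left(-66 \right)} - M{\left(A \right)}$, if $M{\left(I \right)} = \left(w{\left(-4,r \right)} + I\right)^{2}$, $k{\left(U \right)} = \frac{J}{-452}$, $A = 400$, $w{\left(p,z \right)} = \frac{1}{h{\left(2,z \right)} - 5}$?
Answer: $- \frac{72501027}{452} \approx -1.604 \cdot 10^{5}$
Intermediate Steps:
$J = 114$ ($J = -7 + 121 = 114$)
$h{\left(T,x \right)} = 3 + x$
$w{\left(p,z \right)} = \frac{1}{-2 + z}$ ($w{\left(p,z \right)} = \frac{1}{\left(3 + z\right) - 5} = \frac{1}{-2 + z}$)
$k{\left(U \right)} = - \frac{57}{226}$ ($k{\left(U \right)} = \frac{114}{-452} = 114 \left(- \frac{1}{452}\right) = - \frac{57}{226}$)
$M{\left(I \right)} = \left(\frac{1}{2} + I\right)^{2}$ ($M{\left(I \right)} = \left(\frac{1}{-2 + 4} + I\right)^{2} = \left(\frac{1}{2} + I\right)^{2}$)
$k{\left(-66 \right)} - M{\left(A \right)} = - \frac{57}{226} - \frac{\left(1 + 2 \cdot 400\right)^{2}}{4} = - \frac{57}{226} - \frac{\left(1 + 800\right)^{2}}{4} = - \frac{57}{226} - \frac{801^{2}}{4} = - \frac{57}{226} - \frac{1}{4} \cdot 641601 = - \frac{57}{226} - \frac{641601}{4} = - \frac{72501027}{452}$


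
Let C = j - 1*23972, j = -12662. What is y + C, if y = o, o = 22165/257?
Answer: -9392773/257 ≈ -36548.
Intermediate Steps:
o = 22165/257 (o = 22165*(1/257) = 22165/257 ≈ 86.245)
C = -36634 (C = -12662 - 1*23972 = -12662 - 23972 = -36634)
y = 22165/257 ≈ 86.245
y + C = 22165/257 - 36634 = -9392773/257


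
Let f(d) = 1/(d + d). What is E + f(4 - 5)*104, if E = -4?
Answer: -56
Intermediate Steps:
f(d) = 1/(2*d)
E + f(4 - 5)*104 = -4 + (1/(2*(4 - 5)))*104 = -4 + ((½)/(-1))*104 = -4 + ((½)*(-1))*104 = -4 - ½*104 = -4 - 52 = -56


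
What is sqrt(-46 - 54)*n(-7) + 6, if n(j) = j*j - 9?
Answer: 6 + 400*I ≈ 6.0 + 400.0*I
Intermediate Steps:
n(j) = -9 + j**2 (n(j) = j**2 - 9 = -9 + j**2)
sqrt(-46 - 54)*n(-7) + 6 = sqrt(-46 - 54)*(-9 + (-7)**2) + 6 = sqrt(-100)*(-9 + 49) + 6 = (10*I)*40 + 6 = 400*I + 6 = 6 + 400*I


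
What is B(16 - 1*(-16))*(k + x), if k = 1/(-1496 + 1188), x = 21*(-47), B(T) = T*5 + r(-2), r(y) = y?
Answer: -24015763/154 ≈ -1.5595e+5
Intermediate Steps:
B(T) = -2 + 5*T (B(T) = T*5 - 2 = 5*T - 2 = -2 + 5*T)
x = -987
k = -1/308 (k = 1/(-308) = -1/308 ≈ -0.0032468)
B(16 - 1*(-16))*(k + x) = (-2 + 5*(16 - 1*(-16)))*(-1/308 - 987) = (-2 + 5*(16 + 16))*(-303997/308) = (-2 + 5*32)*(-303997/308) = (-2 + 160)*(-303997/308) = 158*(-303997/308) = -24015763/154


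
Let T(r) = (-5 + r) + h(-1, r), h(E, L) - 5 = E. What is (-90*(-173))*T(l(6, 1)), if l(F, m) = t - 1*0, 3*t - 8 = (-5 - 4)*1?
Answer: -20760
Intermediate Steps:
h(E, L) = 5 + E
t = -⅓ (t = 8/3 + ((-5 - 4)*1)/3 = 8/3 + (-9*1)/3 = 8/3 + (⅓)*(-9) = 8/3 - 3 = -⅓ ≈ -0.33333)
l(F, m) = -⅓ (l(F, m) = -⅓ - 1*0 = -⅓ + 0 = -⅓)
T(r) = -1 + r (T(r) = (-5 + r) + (5 - 1) = (-5 + r) + 4 = -1 + r)
(-90*(-173))*T(l(6, 1)) = (-90*(-173))*(-1 - ⅓) = 15570*(-4/3) = -20760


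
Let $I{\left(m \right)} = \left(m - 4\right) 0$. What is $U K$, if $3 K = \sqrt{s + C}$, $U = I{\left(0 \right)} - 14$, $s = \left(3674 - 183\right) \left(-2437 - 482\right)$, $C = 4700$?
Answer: $- \frac{14 i \sqrt{10185529}}{3} \approx - 14894.0 i$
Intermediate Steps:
$I{\left(m \right)} = 0$ ($I{\left(m \right)} = \left(-4 + m\right) 0 = 0$)
$s = -10190229$ ($s = 3491 \left(-2919\right) = -10190229$)
$U = -14$ ($U = 0 - 14 = -14$)
$K = \frac{i \sqrt{10185529}}{3}$ ($K = \frac{\sqrt{-10190229 + 4700}}{3} = \frac{\sqrt{-10185529}}{3} = \frac{i \sqrt{10185529}}{3} \approx 1063.8 i$)
$U K = - 14 \frac{i \sqrt{10185529}}{3} = - \frac{14 i \sqrt{10185529}}{3}$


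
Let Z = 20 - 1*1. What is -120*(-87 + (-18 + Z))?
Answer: 10320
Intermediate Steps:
Z = 19 (Z = 20 - 1 = 19)
-120*(-87 + (-18 + Z)) = -120*(-87 + (-18 + 19)) = -120*(-87 + 1) = -120*(-86) = 10320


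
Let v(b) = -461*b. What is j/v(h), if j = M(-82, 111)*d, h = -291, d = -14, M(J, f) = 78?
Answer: -364/44717 ≈ -0.0081401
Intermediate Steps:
j = -1092 (j = 78*(-14) = -1092)
j/v(h) = -1092/((-461*(-291))) = -1092/134151 = -1092*1/134151 = -364/44717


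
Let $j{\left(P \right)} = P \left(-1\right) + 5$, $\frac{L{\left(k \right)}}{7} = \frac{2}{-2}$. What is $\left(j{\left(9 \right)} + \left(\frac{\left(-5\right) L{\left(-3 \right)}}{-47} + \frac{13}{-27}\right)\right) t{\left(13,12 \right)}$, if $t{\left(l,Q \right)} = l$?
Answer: $- \frac{86216}{1269} \approx -67.94$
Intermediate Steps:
$L{\left(k \right)} = -7$ ($L{\left(k \right)} = 7 \frac{2}{-2} = 7 \cdot 2 \left(- \frac{1}{2}\right) = 7 \left(-1\right) = -7$)
$j{\left(P \right)} = 5 - P$ ($j{\left(P \right)} = - P + 5 = 5 - P$)
$\left(j{\left(9 \right)} + \left(\frac{\left(-5\right) L{\left(-3 \right)}}{-47} + \frac{13}{-27}\right)\right) t{\left(13,12 \right)} = \left(\left(5 - 9\right) + \left(\frac{\left(-5\right) \left(-7\right)}{-47} + \frac{13}{-27}\right)\right) 13 = \left(\left(5 - 9\right) + \left(35 \left(- \frac{1}{47}\right) + 13 \left(- \frac{1}{27}\right)\right)\right) 13 = \left(-4 - \frac{1556}{1269}\right) 13 = \left(- \frac{6632}{1269}\right) 13 = - \frac{86216}{1269}$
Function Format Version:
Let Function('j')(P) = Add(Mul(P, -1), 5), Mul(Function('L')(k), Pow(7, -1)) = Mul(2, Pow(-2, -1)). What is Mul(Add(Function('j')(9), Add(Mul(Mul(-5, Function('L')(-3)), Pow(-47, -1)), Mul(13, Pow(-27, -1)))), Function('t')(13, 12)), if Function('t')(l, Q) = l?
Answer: Rational(-86216, 1269) ≈ -67.940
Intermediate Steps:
Function('L')(k) = -7 (Function('L')(k) = Mul(7, Mul(2, Pow(-2, -1))) = Mul(7, Mul(2, Rational(-1, 2))) = Mul(7, -1) = -7)
Function('j')(P) = Add(5, Mul(-1, P)) (Function('j')(P) = Add(Mul(-1, P), 5) = Add(5, Mul(-1, P)))
Mul(Add(Function('j')(9), Add(Mul(Mul(-5, Function('L')(-3)), Pow(-47, -1)), Mul(13, Pow(-27, -1)))), Function('t')(13, 12)) = Mul(Add(Add(5, Mul(-1, 9)), Add(Mul(Mul(-5, -7), Pow(-47, -1)), Mul(13, Pow(-27, -1)))), 13) = Mul(Add(Add(5, -9), Add(Mul(35, Rational(-1, 47)), Mul(13, Rational(-1, 27)))), 13) = Mul(Add(-4, Add(Rational(-35, 47), Rational(-13, 27))), 13) = Mul(Add(-4, Rational(-1556, 1269)), 13) = Mul(Rational(-6632, 1269), 13) = Rational(-86216, 1269)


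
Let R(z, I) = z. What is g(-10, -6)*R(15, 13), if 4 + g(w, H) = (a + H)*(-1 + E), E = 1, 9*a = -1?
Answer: -60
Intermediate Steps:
a = -⅑ (a = (⅑)*(-1) = -⅑ ≈ -0.11111)
g(w, H) = -4 (g(w, H) = -4 + (-⅑ + H)*(-1 + 1) = -4 + (-⅑ + H)*0 = -4 + 0 = -4)
g(-10, -6)*R(15, 13) = -4*15 = -60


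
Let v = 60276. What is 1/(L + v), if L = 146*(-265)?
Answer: 1/21586 ≈ 4.6326e-5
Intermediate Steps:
L = -38690
1/(L + v) = 1/(-38690 + 60276) = 1/21586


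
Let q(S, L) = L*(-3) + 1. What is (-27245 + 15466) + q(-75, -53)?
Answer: -11619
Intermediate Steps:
q(S, L) = 1 - 3*L (q(S, L) = -3*L + 1 = 1 - 3*L)
(-27245 + 15466) + q(-75, -53) = (-27245 + 15466) + (1 - 3*(-53)) = -11779 + (1 + 159) = -11779 + 160 = -11619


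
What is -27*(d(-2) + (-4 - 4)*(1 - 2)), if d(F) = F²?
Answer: -324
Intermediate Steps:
-27*(d(-2) + (-4 - 4)*(1 - 2)) = -27*((-2)² + (-4 - 4)*(1 - 2)) = -27*(4 - 8*(-1)) = -27*(4 + 8) = -27*12 = -324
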